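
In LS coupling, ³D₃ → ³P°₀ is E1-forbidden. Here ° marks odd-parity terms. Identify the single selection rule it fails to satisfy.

Reading off the term symbols: S 1→1, L 2→1, J 3→0, parity even→odd.
ΔL = 0, ±1 (not L=0↔0): L: 2 → 1, ΔL = -1 — satisfied.
Parity must change: even → odd — satisfied.
ΔJ = 0, ±1 (not J=0↔0): J: 3 → 0, ΔJ = -3 — violated.
ΔS = 0: S: 1 → 1 — satisfied.

the ΔJ = 0, ±1 rule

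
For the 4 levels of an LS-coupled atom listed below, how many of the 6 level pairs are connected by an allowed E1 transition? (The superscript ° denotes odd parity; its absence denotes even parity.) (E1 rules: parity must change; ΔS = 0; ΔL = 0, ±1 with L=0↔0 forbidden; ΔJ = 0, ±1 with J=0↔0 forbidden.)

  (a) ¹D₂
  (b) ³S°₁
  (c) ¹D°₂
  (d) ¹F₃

2

(a)–(b): forbidden (ΔS, ΔL).
(a)–(c): allowed.
(a)–(d): forbidden (parity).
(b)–(c): forbidden (parity, ΔS, ΔL).
(b)–(d): forbidden (ΔS, ΔL, ΔJ).
(c)–(d): allowed.
Allowed pairs: 2 of 6.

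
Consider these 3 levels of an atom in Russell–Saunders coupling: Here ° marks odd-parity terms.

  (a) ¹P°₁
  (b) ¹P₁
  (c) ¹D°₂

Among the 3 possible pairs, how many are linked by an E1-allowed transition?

(a)–(b): allowed.
(a)–(c): forbidden (parity).
(b)–(c): allowed.
Allowed pairs: 2 of 3.

2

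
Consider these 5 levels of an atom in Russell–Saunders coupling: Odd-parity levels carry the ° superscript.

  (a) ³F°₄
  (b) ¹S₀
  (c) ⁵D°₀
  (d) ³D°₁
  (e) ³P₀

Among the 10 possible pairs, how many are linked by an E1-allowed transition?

1

(a)–(b): forbidden (ΔS, ΔL, ΔJ).
(a)–(c): forbidden (parity, ΔS, ΔJ).
(a)–(d): forbidden (parity, ΔJ).
(a)–(e): forbidden (ΔL, ΔJ).
(b)–(c): forbidden (ΔS, ΔL, ΔJ).
(b)–(d): forbidden (ΔS, ΔL).
(b)–(e): forbidden (parity, ΔS, ΔJ).
(c)–(d): forbidden (parity, ΔS).
(c)–(e): forbidden (ΔS, ΔJ).
(d)–(e): allowed.
Allowed pairs: 1 of 10.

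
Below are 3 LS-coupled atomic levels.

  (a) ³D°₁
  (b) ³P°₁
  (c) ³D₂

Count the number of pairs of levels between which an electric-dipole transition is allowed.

2

(a)–(b): forbidden (parity).
(a)–(c): allowed.
(b)–(c): allowed.
Allowed pairs: 2 of 3.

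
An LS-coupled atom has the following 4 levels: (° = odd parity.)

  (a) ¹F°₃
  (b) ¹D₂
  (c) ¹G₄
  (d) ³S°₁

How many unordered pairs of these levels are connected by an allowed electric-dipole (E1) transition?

2

(a)–(b): allowed.
(a)–(c): allowed.
(a)–(d): forbidden (parity, ΔS, ΔL, ΔJ).
(b)–(c): forbidden (parity, ΔL, ΔJ).
(b)–(d): forbidden (ΔS, ΔL).
(c)–(d): forbidden (ΔS, ΔL, ΔJ).
Allowed pairs: 2 of 6.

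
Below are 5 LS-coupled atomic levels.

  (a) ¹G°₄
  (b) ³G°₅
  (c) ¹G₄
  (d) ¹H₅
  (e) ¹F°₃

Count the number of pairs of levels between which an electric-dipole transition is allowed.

(a)–(b): forbidden (parity, ΔS).
(a)–(c): allowed.
(a)–(d): allowed.
(a)–(e): forbidden (parity).
(b)–(c): forbidden (ΔS).
(b)–(d): forbidden (ΔS).
(b)–(e): forbidden (parity, ΔS, ΔJ).
(c)–(d): forbidden (parity).
(c)–(e): allowed.
(d)–(e): forbidden (ΔL, ΔJ).
Allowed pairs: 3 of 10.

3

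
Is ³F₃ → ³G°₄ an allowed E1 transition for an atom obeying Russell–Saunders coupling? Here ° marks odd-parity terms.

Parity must change: even → odd — satisfied.
ΔS = 0: S: 1 → 1 — satisfied.
ΔL = 0, ±1 (not L=0↔0): L: 3 → 4, ΔL = +1 — satisfied.
ΔJ = 0, ±1 (not J=0↔0): J: 3 → 4, ΔJ = +1 — satisfied.
All four E1 rules are satisfied.

allowed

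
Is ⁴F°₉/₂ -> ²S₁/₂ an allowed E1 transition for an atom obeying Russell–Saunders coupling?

Parity must change: odd → even — ok.
ΔS = 0: S: 3/2 → 1/2 — fails.
ΔL = 0, ±1 (not L=0↔0): L: 3 → 0, ΔL = -3 — fails.
ΔJ = 0, ±1 (not J=0↔0): J: 9/2 → 1/2, ΔJ = -4 — fails.
Rule(s) violated: ΔS, ΔL, ΔJ.

forbidden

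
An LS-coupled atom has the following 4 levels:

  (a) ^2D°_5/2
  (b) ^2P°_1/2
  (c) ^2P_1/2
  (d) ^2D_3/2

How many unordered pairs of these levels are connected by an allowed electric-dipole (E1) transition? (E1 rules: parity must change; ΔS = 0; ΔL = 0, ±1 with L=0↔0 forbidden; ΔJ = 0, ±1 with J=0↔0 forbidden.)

(a)–(b): forbidden (parity, ΔJ).
(a)–(c): forbidden (ΔJ).
(a)–(d): allowed.
(b)–(c): allowed.
(b)–(d): allowed.
(c)–(d): forbidden (parity).
Allowed pairs: 3 of 6.

3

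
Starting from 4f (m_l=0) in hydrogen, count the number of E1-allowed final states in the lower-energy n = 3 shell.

3

E1 requires Δl = ±1, so l_f ∈ {2, 4}; with 0 ≤ l_f ≤ n_f−1 = 2, the allowed l_f values are {2}.
For l_f = 2: m_f ∈ {m_i−1, m_i, m_i+1} ∩ [−2, 2] = {-1, 0, 1} → 3 states.
Total: 3.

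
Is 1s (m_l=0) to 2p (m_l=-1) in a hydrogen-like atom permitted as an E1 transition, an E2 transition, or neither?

Δl = 1 − 0 = +1; l_i + l_f = 1.
Δm_l = -1.
E1 (Δl = ±1, |Δm_l| ≤ 1): satisfied.
E2 (Δl = 0,±2, l_i+l_f ≥ 2, |Δm_l| ≤ 2): not satisfied.

E1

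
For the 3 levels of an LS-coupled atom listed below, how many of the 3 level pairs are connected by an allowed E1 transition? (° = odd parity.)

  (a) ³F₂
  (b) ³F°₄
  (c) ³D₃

1

(a)–(b): forbidden (ΔJ).
(a)–(c): forbidden (parity).
(b)–(c): allowed.
Allowed pairs: 1 of 3.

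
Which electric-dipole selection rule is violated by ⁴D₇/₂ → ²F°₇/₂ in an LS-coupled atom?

Parity must change: even → odd — satisfied.
ΔJ = 0, ±1 (not J=0↔0): J: 7/2 → 7/2, ΔJ = +0 — satisfied.
ΔS = 0: S: 3/2 → 1/2 — violated.
ΔL = 0, ±1 (not L=0↔0): L: 2 → 3, ΔL = +1 — satisfied.

the ΔS = 0 rule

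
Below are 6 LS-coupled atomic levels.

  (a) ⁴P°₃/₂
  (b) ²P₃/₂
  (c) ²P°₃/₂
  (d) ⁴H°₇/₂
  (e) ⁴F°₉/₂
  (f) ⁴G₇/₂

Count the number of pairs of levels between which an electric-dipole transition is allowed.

(a)–(b): forbidden (ΔS).
(a)–(c): forbidden (parity, ΔS).
(a)–(d): forbidden (parity, ΔL, ΔJ).
(a)–(e): forbidden (parity, ΔL, ΔJ).
(a)–(f): forbidden (ΔL, ΔJ).
(b)–(c): allowed.
(b)–(d): forbidden (ΔS, ΔL, ΔJ).
(b)–(e): forbidden (ΔS, ΔL, ΔJ).
(b)–(f): forbidden (parity, ΔS, ΔL, ΔJ).
(c)–(d): forbidden (parity, ΔS, ΔL, ΔJ).
(c)–(e): forbidden (parity, ΔS, ΔL, ΔJ).
(c)–(f): forbidden (ΔS, ΔL, ΔJ).
(d)–(e): forbidden (parity, ΔL).
(d)–(f): allowed.
(e)–(f): allowed.
Allowed pairs: 3 of 15.

3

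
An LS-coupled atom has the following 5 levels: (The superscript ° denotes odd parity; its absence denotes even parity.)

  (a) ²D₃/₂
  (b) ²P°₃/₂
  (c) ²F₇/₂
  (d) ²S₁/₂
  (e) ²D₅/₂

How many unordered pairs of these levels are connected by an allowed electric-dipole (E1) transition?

3

(a)–(b): allowed.
(a)–(c): forbidden (parity, ΔJ).
(a)–(d): forbidden (parity, ΔL).
(a)–(e): forbidden (parity).
(b)–(c): forbidden (ΔL, ΔJ).
(b)–(d): allowed.
(b)–(e): allowed.
(c)–(d): forbidden (parity, ΔL, ΔJ).
(c)–(e): forbidden (parity).
(d)–(e): forbidden (parity, ΔL, ΔJ).
Allowed pairs: 3 of 10.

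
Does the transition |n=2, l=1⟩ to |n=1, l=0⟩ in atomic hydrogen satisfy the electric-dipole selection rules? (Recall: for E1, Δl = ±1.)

allowed

Initial l = 1, final l = 0, so Δl = -1. E1 requires Δl = ±1: passes.
All E1 selection rules are satisfied.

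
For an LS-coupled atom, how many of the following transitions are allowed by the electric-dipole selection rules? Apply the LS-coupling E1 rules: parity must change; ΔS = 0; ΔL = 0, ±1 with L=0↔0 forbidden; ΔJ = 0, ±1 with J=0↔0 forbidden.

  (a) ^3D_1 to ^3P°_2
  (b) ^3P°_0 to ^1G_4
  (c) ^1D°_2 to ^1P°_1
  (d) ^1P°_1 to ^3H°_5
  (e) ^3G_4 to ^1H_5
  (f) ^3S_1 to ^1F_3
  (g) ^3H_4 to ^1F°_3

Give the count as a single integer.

1

(a) allowed
(b) forbidden (ΔS, ΔL, ΔJ fail)
(c) forbidden (parity fails)
(d) forbidden (parity, ΔS, ΔL, ΔJ fail)
(e) forbidden (parity, ΔS fail)
(f) forbidden (parity, ΔS, ΔL, ΔJ fail)
(g) forbidden (ΔS, ΔL fail)
Total allowed: 1 of 7.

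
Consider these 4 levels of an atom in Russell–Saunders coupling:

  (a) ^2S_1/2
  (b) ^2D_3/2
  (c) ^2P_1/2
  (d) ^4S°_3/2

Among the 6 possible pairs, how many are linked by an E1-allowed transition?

0

(a)–(b): forbidden (parity, ΔL).
(a)–(c): forbidden (parity).
(a)–(d): forbidden (ΔS, ΔL).
(b)–(c): forbidden (parity).
(b)–(d): forbidden (ΔS, ΔL).
(c)–(d): forbidden (ΔS).
Allowed pairs: 0 of 6.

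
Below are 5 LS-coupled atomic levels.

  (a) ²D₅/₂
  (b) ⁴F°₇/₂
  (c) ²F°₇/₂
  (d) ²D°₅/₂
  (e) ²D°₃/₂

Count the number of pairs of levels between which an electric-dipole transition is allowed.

3

(a)–(b): forbidden (ΔS).
(a)–(c): allowed.
(a)–(d): allowed.
(a)–(e): allowed.
(b)–(c): forbidden (parity, ΔS).
(b)–(d): forbidden (parity, ΔS).
(b)–(e): forbidden (parity, ΔS, ΔJ).
(c)–(d): forbidden (parity).
(c)–(e): forbidden (parity, ΔJ).
(d)–(e): forbidden (parity).
Allowed pairs: 3 of 10.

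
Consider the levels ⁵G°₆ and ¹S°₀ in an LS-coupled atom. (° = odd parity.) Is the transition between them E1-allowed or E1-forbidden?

Initial level: S=2, L=4, J=6, parity odd. Final level: S=0, L=0, J=0, parity odd.
ΔS = 0: S: 2 → 0 — violated.
ΔJ = 0, ±1 (not J=0↔0): J: 6 → 0, ΔJ = -6 — violated.
ΔL = 0, ±1 (not L=0↔0): L: 4 → 0, ΔL = -4 — violated.
Parity must change: odd → odd — violated.
Rule(s) violated: parity, ΔS, ΔL, ΔJ.

forbidden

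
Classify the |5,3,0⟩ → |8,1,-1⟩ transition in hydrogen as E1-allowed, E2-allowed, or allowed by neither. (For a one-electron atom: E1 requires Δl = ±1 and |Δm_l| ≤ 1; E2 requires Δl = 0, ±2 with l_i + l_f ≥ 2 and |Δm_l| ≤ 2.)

Δl = 1 − 3 = -2; l_i + l_f = 4.
Δm_l = -1.
E1 (Δl = ±1, |Δm_l| ≤ 1): not satisfied.
E2 (Δl = 0,±2, l_i+l_f ≥ 2, |Δm_l| ≤ 2): satisfied.

E2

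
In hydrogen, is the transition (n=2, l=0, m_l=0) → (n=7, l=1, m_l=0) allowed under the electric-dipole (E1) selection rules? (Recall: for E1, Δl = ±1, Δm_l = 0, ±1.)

Initial l = 0, final l = 1, so Δl = +1. E1 requires Δl = ±1: passes.
m_l: 0 → 0 (Δm_l = +0). |Δm_l| ≤ 1 passes.
All E1 selection rules are satisfied.

allowed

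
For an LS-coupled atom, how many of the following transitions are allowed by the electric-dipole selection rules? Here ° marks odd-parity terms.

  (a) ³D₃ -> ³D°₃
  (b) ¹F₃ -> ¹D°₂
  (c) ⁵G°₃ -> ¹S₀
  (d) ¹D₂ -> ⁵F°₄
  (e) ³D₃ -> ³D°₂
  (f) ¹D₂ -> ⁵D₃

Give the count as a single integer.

(a) allowed
(b) allowed
(c) forbidden (ΔS, ΔL, ΔJ fail)
(d) forbidden (ΔS, ΔJ fail)
(e) allowed
(f) forbidden (parity, ΔS fail)
Total allowed: 3 of 6.

3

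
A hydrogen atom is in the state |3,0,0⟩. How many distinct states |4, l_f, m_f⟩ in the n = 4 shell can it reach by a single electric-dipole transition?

3

E1 requires Δl = ±1, so l_f ∈ {-1, 1}; with 0 ≤ l_f ≤ n_f−1 = 3, the allowed l_f values are {1}.
For l_f = 1: m_f ∈ {m_i−1, m_i, m_i+1} ∩ [−1, 1] = {-1, 0, 1} → 3 states.
Total: 3.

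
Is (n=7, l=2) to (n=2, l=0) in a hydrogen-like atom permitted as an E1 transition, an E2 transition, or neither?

E2

Δl = 0 − 2 = -2; l_i + l_f = 2.
E1 (Δl = ±1): not satisfied.
E2 (Δl = 0,±2, l_i+l_f ≥ 2): satisfied.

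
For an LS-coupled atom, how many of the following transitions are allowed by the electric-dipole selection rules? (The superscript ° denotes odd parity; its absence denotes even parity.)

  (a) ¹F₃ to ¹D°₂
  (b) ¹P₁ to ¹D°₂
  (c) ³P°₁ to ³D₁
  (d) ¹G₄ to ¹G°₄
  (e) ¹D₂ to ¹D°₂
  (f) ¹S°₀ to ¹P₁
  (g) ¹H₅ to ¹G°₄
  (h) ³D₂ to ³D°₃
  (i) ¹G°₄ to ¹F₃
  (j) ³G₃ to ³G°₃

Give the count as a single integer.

(a) allowed
(b) allowed
(c) allowed
(d) allowed
(e) allowed
(f) allowed
(g) allowed
(h) allowed
(i) allowed
(j) allowed
Total allowed: 10 of 10.

10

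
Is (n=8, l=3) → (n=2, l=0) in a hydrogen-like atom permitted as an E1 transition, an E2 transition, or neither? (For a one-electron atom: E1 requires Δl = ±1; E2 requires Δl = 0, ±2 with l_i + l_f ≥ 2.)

neither

Δl = 0 − 3 = -3; l_i + l_f = 3.
E1 (Δl = ±1): not satisfied.
E2 (Δl = 0,±2, l_i+l_f ≥ 2): not satisfied.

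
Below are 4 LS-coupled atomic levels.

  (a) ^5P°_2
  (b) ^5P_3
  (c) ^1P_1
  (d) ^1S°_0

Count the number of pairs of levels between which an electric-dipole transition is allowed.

2

(a)–(b): allowed.
(a)–(c): forbidden (ΔS).
(a)–(d): forbidden (parity, ΔS, ΔJ).
(b)–(c): forbidden (parity, ΔS, ΔJ).
(b)–(d): forbidden (ΔS, ΔJ).
(c)–(d): allowed.
Allowed pairs: 2 of 6.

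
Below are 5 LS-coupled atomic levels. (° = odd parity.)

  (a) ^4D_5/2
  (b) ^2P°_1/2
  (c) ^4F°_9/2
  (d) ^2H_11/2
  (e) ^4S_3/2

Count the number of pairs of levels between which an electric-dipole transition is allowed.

(a)–(b): forbidden (ΔS, ΔJ).
(a)–(c): forbidden (ΔJ).
(a)–(d): forbidden (parity, ΔS, ΔL, ΔJ).
(a)–(e): forbidden (parity, ΔL).
(b)–(c): forbidden (parity, ΔS, ΔL, ΔJ).
(b)–(d): forbidden (ΔL, ΔJ).
(b)–(e): forbidden (ΔS).
(c)–(d): forbidden (ΔS, ΔL).
(c)–(e): forbidden (ΔL, ΔJ).
(d)–(e): forbidden (parity, ΔS, ΔL, ΔJ).
Allowed pairs: 0 of 10.

0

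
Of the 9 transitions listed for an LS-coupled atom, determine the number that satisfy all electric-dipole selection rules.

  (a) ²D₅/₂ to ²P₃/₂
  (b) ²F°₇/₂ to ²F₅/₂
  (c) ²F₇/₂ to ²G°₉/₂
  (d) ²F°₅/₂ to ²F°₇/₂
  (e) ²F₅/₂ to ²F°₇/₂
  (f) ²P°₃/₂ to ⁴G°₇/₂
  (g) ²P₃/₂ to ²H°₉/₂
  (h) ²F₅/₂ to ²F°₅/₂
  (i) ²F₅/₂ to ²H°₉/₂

(a) forbidden (parity fails)
(b) allowed
(c) allowed
(d) forbidden (parity fails)
(e) allowed
(f) forbidden (parity, ΔS, ΔL, ΔJ fail)
(g) forbidden (ΔL, ΔJ fail)
(h) allowed
(i) forbidden (ΔL, ΔJ fail)
Total allowed: 4 of 9.

4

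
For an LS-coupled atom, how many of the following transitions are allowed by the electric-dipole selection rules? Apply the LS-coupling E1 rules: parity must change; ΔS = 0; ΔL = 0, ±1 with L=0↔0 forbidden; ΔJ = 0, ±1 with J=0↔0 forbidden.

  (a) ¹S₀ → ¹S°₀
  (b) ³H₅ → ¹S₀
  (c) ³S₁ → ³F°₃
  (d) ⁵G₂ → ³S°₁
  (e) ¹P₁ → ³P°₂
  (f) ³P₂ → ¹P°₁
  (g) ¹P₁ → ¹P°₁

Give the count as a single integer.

(a) forbidden (ΔL, ΔJ fail)
(b) forbidden (parity, ΔS, ΔL, ΔJ fail)
(c) forbidden (ΔL, ΔJ fail)
(d) forbidden (ΔS, ΔL fail)
(e) forbidden (ΔS fails)
(f) forbidden (ΔS fails)
(g) allowed
Total allowed: 1 of 7.

1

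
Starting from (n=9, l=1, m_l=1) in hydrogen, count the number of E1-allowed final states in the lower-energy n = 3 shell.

E1 requires Δl = ±1, so l_f ∈ {0, 2}; with 0 ≤ l_f ≤ n_f−1 = 2, the allowed l_f values are {0, 2}.
For l_f = 0: m_f ∈ {m_i−1, m_i, m_i+1} ∩ [−0, 0] = {0} → 1 state.
For l_f = 2: m_f ∈ {m_i−1, m_i, m_i+1} ∩ [−2, 2] = {0, 1, 2} → 3 states.
Total: 4.

4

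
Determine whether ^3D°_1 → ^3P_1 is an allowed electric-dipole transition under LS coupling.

Parity must change: odd → even — satisfied.
ΔS = 0: S: 1 → 1 — satisfied.
ΔL = 0, ±1 (not L=0↔0): L: 2 → 1, ΔL = -1 — satisfied.
ΔJ = 0, ±1 (not J=0↔0): J: 1 → 1, ΔJ = +0 — satisfied.
All four E1 rules are satisfied.

allowed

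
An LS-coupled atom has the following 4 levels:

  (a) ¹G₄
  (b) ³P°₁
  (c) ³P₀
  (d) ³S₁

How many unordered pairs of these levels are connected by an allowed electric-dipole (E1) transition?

2

(a)–(b): forbidden (ΔS, ΔL, ΔJ).
(a)–(c): forbidden (parity, ΔS, ΔL, ΔJ).
(a)–(d): forbidden (parity, ΔS, ΔL, ΔJ).
(b)–(c): allowed.
(b)–(d): allowed.
(c)–(d): forbidden (parity).
Allowed pairs: 2 of 6.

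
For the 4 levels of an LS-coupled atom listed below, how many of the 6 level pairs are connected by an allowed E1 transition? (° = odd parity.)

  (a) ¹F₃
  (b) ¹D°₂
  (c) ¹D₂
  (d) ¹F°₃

(a)–(b): allowed.
(a)–(c): forbidden (parity).
(a)–(d): allowed.
(b)–(c): allowed.
(b)–(d): forbidden (parity).
(c)–(d): allowed.
Allowed pairs: 4 of 6.

4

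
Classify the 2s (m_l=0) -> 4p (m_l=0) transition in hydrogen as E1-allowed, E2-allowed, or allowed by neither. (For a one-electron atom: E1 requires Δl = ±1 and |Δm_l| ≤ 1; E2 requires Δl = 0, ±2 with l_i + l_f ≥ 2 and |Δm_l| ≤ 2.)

E1

Δl = 1 − 0 = +1; l_i + l_f = 1.
Δm_l = +0.
E1 (Δl = ±1, |Δm_l| ≤ 1): satisfied.
E2 (Δl = 0,±2, l_i+l_f ≥ 2, |Δm_l| ≤ 2): not satisfied.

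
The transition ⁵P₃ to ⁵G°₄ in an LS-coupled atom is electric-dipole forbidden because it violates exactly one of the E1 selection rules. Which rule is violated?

the ΔL = 0, ±1 rule

Reading off the term symbols: S 2→2, L 1→4, J 3→4, parity even→odd.
Parity must change: even → odd — satisfied.
ΔJ = 0, ±1 (not J=0↔0): J: 3 → 4, ΔJ = +1 — satisfied.
ΔL = 0, ±1 (not L=0↔0): L: 1 → 4, ΔL = +3 — violated.
ΔS = 0: S: 2 → 2 — satisfied.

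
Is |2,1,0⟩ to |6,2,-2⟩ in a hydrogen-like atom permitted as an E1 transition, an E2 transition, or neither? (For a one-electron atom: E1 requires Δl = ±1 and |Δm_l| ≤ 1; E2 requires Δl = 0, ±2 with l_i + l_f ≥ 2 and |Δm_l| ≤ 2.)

Δl = 2 − 1 = +1; l_i + l_f = 3.
Δm_l = -2.
E1 (Δl = ±1, |Δm_l| ≤ 1): not satisfied.
E2 (Δl = 0,±2, l_i+l_f ≥ 2, |Δm_l| ≤ 2): not satisfied.

neither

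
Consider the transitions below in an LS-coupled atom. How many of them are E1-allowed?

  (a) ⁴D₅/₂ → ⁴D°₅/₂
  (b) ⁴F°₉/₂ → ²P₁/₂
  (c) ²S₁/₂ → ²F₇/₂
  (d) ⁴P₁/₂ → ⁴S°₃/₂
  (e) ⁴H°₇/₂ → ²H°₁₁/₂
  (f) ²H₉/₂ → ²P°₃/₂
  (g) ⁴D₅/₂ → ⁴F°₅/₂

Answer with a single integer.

(a) allowed
(b) forbidden (ΔS, ΔL, ΔJ fail)
(c) forbidden (parity, ΔL, ΔJ fail)
(d) allowed
(e) forbidden (parity, ΔS, ΔJ fail)
(f) forbidden (ΔL, ΔJ fail)
(g) allowed
Total allowed: 3 of 7.

3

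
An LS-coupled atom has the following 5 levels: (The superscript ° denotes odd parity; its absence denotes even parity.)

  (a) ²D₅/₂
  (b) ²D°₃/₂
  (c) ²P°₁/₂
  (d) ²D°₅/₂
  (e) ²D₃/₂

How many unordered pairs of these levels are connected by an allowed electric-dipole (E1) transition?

(a)–(b): allowed.
(a)–(c): forbidden (ΔJ).
(a)–(d): allowed.
(a)–(e): forbidden (parity).
(b)–(c): forbidden (parity).
(b)–(d): forbidden (parity).
(b)–(e): allowed.
(c)–(d): forbidden (parity, ΔJ).
(c)–(e): allowed.
(d)–(e): allowed.
Allowed pairs: 5 of 10.

5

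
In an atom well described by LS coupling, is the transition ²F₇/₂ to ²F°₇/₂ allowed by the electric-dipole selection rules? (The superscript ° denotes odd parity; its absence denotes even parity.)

allowed

Reading off the term symbols: S 1/2→1/2, L 3→3, J 7/2→7/2, parity even→odd.
Parity must change: even → odd — ok.
ΔS = 0: S: 1/2 → 1/2 — ok.
ΔL = 0, ±1 (not L=0↔0): L: 3 → 3, ΔL = +0 — ok.
ΔJ = 0, ±1 (not J=0↔0): J: 7/2 → 7/2, ΔJ = +0 — ok.
All four E1 rules are satisfied.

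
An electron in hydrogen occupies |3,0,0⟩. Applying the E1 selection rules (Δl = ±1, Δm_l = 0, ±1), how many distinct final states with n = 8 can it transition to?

E1 requires Δl = ±1, so l_f ∈ {-1, 1}; with 0 ≤ l_f ≤ n_f−1 = 7, the allowed l_f values are {1}.
For l_f = 1: m_f ∈ {m_i−1, m_i, m_i+1} ∩ [−1, 1] = {-1, 0, 1} → 3 states.
Total: 3.

3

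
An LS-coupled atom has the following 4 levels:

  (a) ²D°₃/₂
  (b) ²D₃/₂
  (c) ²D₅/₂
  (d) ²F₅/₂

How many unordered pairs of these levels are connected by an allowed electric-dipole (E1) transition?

3

(a)–(b): allowed.
(a)–(c): allowed.
(a)–(d): allowed.
(b)–(c): forbidden (parity).
(b)–(d): forbidden (parity).
(c)–(d): forbidden (parity).
Allowed pairs: 3 of 6.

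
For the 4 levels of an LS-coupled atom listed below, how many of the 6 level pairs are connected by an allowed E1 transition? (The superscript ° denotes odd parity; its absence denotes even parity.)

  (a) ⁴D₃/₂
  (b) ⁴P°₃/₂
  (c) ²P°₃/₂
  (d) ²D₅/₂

2

(a)–(b): allowed.
(a)–(c): forbidden (ΔS).
(a)–(d): forbidden (parity, ΔS).
(b)–(c): forbidden (parity, ΔS).
(b)–(d): forbidden (ΔS).
(c)–(d): allowed.
Allowed pairs: 2 of 6.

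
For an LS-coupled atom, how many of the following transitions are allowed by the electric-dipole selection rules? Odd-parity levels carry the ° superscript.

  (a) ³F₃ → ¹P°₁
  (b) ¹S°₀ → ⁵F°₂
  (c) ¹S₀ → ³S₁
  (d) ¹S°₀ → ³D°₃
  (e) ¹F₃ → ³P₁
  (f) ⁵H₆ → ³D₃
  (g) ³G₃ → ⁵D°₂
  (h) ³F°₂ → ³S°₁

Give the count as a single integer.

0

(a) forbidden (ΔS, ΔL, ΔJ fail)
(b) forbidden (parity, ΔS, ΔL, ΔJ fail)
(c) forbidden (parity, ΔS, ΔL fail)
(d) forbidden (parity, ΔS, ΔL, ΔJ fail)
(e) forbidden (parity, ΔS, ΔL, ΔJ fail)
(f) forbidden (parity, ΔS, ΔL, ΔJ fail)
(g) forbidden (ΔS, ΔL fail)
(h) forbidden (parity, ΔL fail)
Total allowed: 0 of 8.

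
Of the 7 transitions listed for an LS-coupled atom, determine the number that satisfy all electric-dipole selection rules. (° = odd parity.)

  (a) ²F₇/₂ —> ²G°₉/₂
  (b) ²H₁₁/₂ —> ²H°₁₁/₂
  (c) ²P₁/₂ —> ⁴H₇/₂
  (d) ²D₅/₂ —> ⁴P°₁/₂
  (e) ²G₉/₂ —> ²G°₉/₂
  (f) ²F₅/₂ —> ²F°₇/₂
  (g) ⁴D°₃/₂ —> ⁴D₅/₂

5

(a) allowed
(b) allowed
(c) forbidden (parity, ΔS, ΔL, ΔJ fail)
(d) forbidden (ΔS, ΔJ fail)
(e) allowed
(f) allowed
(g) allowed
Total allowed: 5 of 7.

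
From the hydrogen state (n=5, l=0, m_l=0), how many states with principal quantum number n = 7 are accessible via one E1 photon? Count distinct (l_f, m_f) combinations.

3

E1 requires Δl = ±1, so l_f ∈ {-1, 1}; with 0 ≤ l_f ≤ n_f−1 = 6, the allowed l_f values are {1}.
For l_f = 1: m_f ∈ {m_i−1, m_i, m_i+1} ∩ [−1, 1] = {-1, 0, 1} → 3 states.
Total: 3.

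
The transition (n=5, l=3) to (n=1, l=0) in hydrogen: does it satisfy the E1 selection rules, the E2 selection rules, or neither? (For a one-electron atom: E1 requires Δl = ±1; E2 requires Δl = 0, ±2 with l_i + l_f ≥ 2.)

Δl = 0 − 3 = -3; l_i + l_f = 3.
E1 (Δl = ±1): not satisfied.
E2 (Δl = 0,±2, l_i+l_f ≥ 2): not satisfied.

neither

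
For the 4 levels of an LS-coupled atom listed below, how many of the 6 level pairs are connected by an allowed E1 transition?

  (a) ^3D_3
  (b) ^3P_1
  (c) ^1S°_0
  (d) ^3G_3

0

(a)–(b): forbidden (parity, ΔJ).
(a)–(c): forbidden (ΔS, ΔL, ΔJ).
(a)–(d): forbidden (parity, ΔL).
(b)–(c): forbidden (ΔS).
(b)–(d): forbidden (parity, ΔL, ΔJ).
(c)–(d): forbidden (ΔS, ΔL, ΔJ).
Allowed pairs: 0 of 6.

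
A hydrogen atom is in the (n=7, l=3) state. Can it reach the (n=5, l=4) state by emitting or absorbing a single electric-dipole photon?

Initial l = 3, final l = 4, so Δl = +1. E1 requires Δl = ±1: ok.
All E1 selection rules are satisfied.

allowed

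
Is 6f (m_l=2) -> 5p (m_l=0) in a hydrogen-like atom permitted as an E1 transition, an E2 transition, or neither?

Δl = 1 − 3 = -2; l_i + l_f = 4.
Δm_l = -2.
E1 (Δl = ±1, |Δm_l| ≤ 1): not satisfied.
E2 (Δl = 0,±2, l_i+l_f ≥ 2, |Δm_l| ≤ 2): satisfied.

E2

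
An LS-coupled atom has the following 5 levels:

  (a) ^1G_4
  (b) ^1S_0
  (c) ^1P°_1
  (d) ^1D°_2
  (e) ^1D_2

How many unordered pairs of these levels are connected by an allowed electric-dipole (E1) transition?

3

(a)–(b): forbidden (parity, ΔL, ΔJ).
(a)–(c): forbidden (ΔL, ΔJ).
(a)–(d): forbidden (ΔL, ΔJ).
(a)–(e): forbidden (parity, ΔL, ΔJ).
(b)–(c): allowed.
(b)–(d): forbidden (ΔL, ΔJ).
(b)–(e): forbidden (parity, ΔL, ΔJ).
(c)–(d): forbidden (parity).
(c)–(e): allowed.
(d)–(e): allowed.
Allowed pairs: 3 of 10.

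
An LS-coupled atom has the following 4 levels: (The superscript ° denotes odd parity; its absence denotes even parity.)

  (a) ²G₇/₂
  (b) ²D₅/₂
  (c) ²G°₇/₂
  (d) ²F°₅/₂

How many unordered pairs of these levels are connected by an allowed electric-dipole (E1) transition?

(a)–(b): forbidden (parity, ΔL).
(a)–(c): allowed.
(a)–(d): allowed.
(b)–(c): forbidden (ΔL).
(b)–(d): allowed.
(c)–(d): forbidden (parity).
Allowed pairs: 3 of 6.

3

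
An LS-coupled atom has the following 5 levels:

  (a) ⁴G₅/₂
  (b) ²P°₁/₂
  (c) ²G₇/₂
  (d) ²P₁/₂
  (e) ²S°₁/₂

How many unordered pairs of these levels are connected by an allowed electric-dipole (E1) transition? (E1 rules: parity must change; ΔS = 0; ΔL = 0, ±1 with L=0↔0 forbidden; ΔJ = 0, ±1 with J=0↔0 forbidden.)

2

(a)–(b): forbidden (ΔS, ΔL, ΔJ).
(a)–(c): forbidden (parity, ΔS).
(a)–(d): forbidden (parity, ΔS, ΔL, ΔJ).
(a)–(e): forbidden (ΔS, ΔL, ΔJ).
(b)–(c): forbidden (ΔL, ΔJ).
(b)–(d): allowed.
(b)–(e): forbidden (parity).
(c)–(d): forbidden (parity, ΔL, ΔJ).
(c)–(e): forbidden (ΔL, ΔJ).
(d)–(e): allowed.
Allowed pairs: 2 of 10.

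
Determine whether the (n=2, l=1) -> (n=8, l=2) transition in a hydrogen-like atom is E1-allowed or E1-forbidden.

Δl = 2 − 1 = +1; the E1 rule Δl = ±1 is satisfied.
All E1 selection rules are satisfied.

allowed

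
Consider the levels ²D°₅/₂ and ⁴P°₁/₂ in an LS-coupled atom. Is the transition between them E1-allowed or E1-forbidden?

forbidden

Reading off the term symbols: S 1/2→3/2, L 2→1, J 5/2→1/2, parity odd→odd.
Parity must change: odd → odd — ✗.
ΔS = 0: S: 1/2 → 3/2 — ✗.
ΔL = 0, ±1 (not L=0↔0): L: 2 → 1, ΔL = -1 — ✓.
ΔJ = 0, ±1 (not J=0↔0): J: 5/2 → 1/2, ΔJ = -2 — ✗.
Rule(s) violated: parity, ΔS, ΔJ.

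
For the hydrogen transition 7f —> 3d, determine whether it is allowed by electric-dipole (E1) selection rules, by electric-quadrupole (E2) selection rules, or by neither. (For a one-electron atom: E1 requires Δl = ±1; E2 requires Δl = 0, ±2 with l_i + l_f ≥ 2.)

Δl = 2 − 3 = -1; l_i + l_f = 5.
E1 (Δl = ±1): satisfied.
E2 (Δl = 0,±2, l_i+l_f ≥ 2): not satisfied.

E1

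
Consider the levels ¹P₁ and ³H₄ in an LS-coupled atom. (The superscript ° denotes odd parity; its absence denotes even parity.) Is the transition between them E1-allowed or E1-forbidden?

forbidden

Parity must change: even → even — fails.
ΔS = 0: S: 0 → 1 — fails.
ΔL = 0, ±1 (not L=0↔0): L: 1 → 5, ΔL = +4 — fails.
ΔJ = 0, ±1 (not J=0↔0): J: 1 → 4, ΔJ = +3 — fails.
Rule(s) violated: parity, ΔS, ΔL, ΔJ.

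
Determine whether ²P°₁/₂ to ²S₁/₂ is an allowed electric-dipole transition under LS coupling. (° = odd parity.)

ΔL = 0, ±1 (not L=0↔0): L: 1 → 0, ΔL = -1 — satisfied.
ΔS = 0: S: 1/2 → 1/2 — satisfied.
ΔJ = 0, ±1 (not J=0↔0): J: 1/2 → 1/2, ΔJ = +0 — satisfied.
Parity must change: odd → even — satisfied.
All four E1 rules are satisfied.

allowed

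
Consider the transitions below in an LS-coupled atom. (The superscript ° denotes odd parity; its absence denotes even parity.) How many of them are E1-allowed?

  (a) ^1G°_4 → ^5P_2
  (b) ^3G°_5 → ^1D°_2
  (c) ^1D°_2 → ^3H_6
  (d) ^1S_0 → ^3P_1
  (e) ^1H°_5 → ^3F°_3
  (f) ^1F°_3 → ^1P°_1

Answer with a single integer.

0

(a) forbidden (ΔS, ΔL, ΔJ fail)
(b) forbidden (parity, ΔS, ΔL, ΔJ fail)
(c) forbidden (ΔS, ΔL, ΔJ fail)
(d) forbidden (parity, ΔS fail)
(e) forbidden (parity, ΔS, ΔL, ΔJ fail)
(f) forbidden (parity, ΔL, ΔJ fail)
Total allowed: 0 of 6.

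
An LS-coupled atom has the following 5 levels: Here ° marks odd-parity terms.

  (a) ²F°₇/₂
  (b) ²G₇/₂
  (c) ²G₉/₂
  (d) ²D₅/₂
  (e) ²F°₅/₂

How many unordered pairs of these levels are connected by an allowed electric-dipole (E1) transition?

(a)–(b): allowed.
(a)–(c): allowed.
(a)–(d): allowed.
(a)–(e): forbidden (parity).
(b)–(c): forbidden (parity).
(b)–(d): forbidden (parity, ΔL).
(b)–(e): allowed.
(c)–(d): forbidden (parity, ΔL, ΔJ).
(c)–(e): forbidden (ΔJ).
(d)–(e): allowed.
Allowed pairs: 5 of 10.

5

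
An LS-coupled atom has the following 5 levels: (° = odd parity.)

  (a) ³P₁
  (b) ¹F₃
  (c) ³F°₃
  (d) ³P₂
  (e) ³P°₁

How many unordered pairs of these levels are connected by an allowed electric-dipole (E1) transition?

2

(a)–(b): forbidden (parity, ΔS, ΔL, ΔJ).
(a)–(c): forbidden (ΔL, ΔJ).
(a)–(d): forbidden (parity).
(a)–(e): allowed.
(b)–(c): forbidden (ΔS).
(b)–(d): forbidden (parity, ΔS, ΔL).
(b)–(e): forbidden (ΔS, ΔL, ΔJ).
(c)–(d): forbidden (ΔL).
(c)–(e): forbidden (parity, ΔL, ΔJ).
(d)–(e): allowed.
Allowed pairs: 2 of 10.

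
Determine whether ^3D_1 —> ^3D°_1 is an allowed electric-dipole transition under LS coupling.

allowed

ΔL = 0, ±1 (not L=0↔0): L: 2 → 2, ΔL = +0 — ✓.
ΔJ = 0, ±1 (not J=0↔0): J: 1 → 1, ΔJ = +0 — ✓.
Parity must change: even → odd — ✓.
ΔS = 0: S: 1 → 1 — ✓.
All four E1 rules are satisfied.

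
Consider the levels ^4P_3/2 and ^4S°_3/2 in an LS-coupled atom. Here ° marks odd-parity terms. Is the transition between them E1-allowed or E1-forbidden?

allowed

Parity must change: even → odd — ok.
ΔS = 0: S: 3/2 → 3/2 — ok.
ΔL = 0, ±1 (not L=0↔0): L: 1 → 0, ΔL = -1 — ok.
ΔJ = 0, ±1 (not J=0↔0): J: 3/2 → 3/2, ΔJ = +0 — ok.
All four E1 rules are satisfied.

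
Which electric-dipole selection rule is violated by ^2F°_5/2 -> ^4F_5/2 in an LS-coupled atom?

the ΔS = 0 rule

ΔJ = 0, ±1 (not J=0↔0): J: 5/2 → 5/2, ΔJ = +0 — passes.
ΔS = 0: S: 1/2 → 3/2 — fails.
Parity must change: odd → even — passes.
ΔL = 0, ±1 (not L=0↔0): L: 3 → 3, ΔL = +0 — passes.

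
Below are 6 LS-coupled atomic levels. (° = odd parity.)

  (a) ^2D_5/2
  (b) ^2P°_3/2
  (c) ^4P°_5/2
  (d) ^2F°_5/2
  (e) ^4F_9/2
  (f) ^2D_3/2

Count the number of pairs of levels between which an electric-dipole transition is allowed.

4

(a)–(b): allowed.
(a)–(c): forbidden (ΔS).
(a)–(d): allowed.
(a)–(e): forbidden (parity, ΔS, ΔJ).
(a)–(f): forbidden (parity).
(b)–(c): forbidden (parity, ΔS).
(b)–(d): forbidden (parity, ΔL).
(b)–(e): forbidden (ΔS, ΔL, ΔJ).
(b)–(f): allowed.
(c)–(d): forbidden (parity, ΔS, ΔL).
(c)–(e): forbidden (ΔL, ΔJ).
(c)–(f): forbidden (ΔS).
(d)–(e): forbidden (ΔS, ΔJ).
(d)–(f): allowed.
(e)–(f): forbidden (parity, ΔS, ΔJ).
Allowed pairs: 4 of 15.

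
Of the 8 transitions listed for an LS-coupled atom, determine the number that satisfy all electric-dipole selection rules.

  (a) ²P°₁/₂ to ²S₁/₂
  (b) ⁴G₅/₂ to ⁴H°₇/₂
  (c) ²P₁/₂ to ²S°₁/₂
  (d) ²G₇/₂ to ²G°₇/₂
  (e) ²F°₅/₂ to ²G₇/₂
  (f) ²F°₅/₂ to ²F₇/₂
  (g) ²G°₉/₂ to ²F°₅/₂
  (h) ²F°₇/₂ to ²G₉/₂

(a) allowed
(b) allowed
(c) allowed
(d) allowed
(e) allowed
(f) allowed
(g) forbidden (parity, ΔJ fail)
(h) allowed
Total allowed: 7 of 8.

7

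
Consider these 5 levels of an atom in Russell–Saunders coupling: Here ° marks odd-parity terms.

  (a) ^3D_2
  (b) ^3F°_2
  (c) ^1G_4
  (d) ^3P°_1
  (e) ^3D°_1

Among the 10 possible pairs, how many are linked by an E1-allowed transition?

3

(a)–(b): allowed.
(a)–(c): forbidden (parity, ΔS, ΔL, ΔJ).
(a)–(d): allowed.
(a)–(e): allowed.
(b)–(c): forbidden (ΔS, ΔJ).
(b)–(d): forbidden (parity, ΔL).
(b)–(e): forbidden (parity).
(c)–(d): forbidden (ΔS, ΔL, ΔJ).
(c)–(e): forbidden (ΔS, ΔL, ΔJ).
(d)–(e): forbidden (parity).
Allowed pairs: 3 of 10.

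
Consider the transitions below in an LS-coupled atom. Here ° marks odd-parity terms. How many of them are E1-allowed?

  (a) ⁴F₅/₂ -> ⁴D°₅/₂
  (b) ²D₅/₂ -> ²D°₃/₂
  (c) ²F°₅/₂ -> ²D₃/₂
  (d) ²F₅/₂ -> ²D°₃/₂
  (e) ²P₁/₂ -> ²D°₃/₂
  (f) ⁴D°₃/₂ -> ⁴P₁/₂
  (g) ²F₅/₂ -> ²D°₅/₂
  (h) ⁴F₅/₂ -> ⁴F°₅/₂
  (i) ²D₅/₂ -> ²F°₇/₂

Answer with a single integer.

9

(a) allowed
(b) allowed
(c) allowed
(d) allowed
(e) allowed
(f) allowed
(g) allowed
(h) allowed
(i) allowed
Total allowed: 9 of 9.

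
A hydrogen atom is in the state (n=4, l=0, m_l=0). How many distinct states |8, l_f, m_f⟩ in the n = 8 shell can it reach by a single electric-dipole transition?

E1 requires Δl = ±1, so l_f ∈ {-1, 1}; with 0 ≤ l_f ≤ n_f−1 = 7, the allowed l_f values are {1}.
For l_f = 1: m_f ∈ {m_i−1, m_i, m_i+1} ∩ [−1, 1] = {-1, 0, 1} → 3 states.
Total: 3.

3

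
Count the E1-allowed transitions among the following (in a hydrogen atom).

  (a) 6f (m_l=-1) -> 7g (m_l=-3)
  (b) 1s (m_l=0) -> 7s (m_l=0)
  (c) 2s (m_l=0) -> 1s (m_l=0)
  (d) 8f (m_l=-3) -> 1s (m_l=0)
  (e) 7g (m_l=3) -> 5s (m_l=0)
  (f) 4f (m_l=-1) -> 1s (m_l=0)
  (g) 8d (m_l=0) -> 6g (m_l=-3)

(a) forbidden — Δm_l = -2 (E1 requires Δm_l = 0, ±1)
(b) forbidden — Δl = +0 (E1 requires Δl = ±1)
(c) forbidden — Δl = +0 (E1 requires Δl = ±1)
(d) forbidden — Δl = -3 (E1 requires Δl = ±1); Δm_l = +3 (E1 requires Δm_l = 0, ±1)
(e) forbidden — Δl = -4 (E1 requires Δl = ±1); Δm_l = -3 (E1 requires Δm_l = 0, ±1)
(f) forbidden — Δl = -3 (E1 requires Δl = ±1)
(g) forbidden — Δl = +2 (E1 requires Δl = ±1); Δm_l = -3 (E1 requires Δm_l = 0, ±1)
Total allowed: 0 of 7.

0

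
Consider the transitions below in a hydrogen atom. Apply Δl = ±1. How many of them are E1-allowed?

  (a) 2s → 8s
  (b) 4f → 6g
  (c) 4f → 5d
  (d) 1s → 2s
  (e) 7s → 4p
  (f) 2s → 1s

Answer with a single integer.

3

(a) forbidden — Δl = +0 (E1 requires Δl = ±1)
(b) allowed
(c) allowed
(d) forbidden — Δl = +0 (E1 requires Δl = ±1)
(e) allowed
(f) forbidden — Δl = +0 (E1 requires Δl = ±1)
Total allowed: 3 of 6.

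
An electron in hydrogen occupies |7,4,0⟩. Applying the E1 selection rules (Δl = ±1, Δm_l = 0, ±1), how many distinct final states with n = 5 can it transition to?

3

E1 requires Δl = ±1, so l_f ∈ {3, 5}; with 0 ≤ l_f ≤ n_f−1 = 4, the allowed l_f values are {3}.
For l_f = 3: m_f ∈ {m_i−1, m_i, m_i+1} ∩ [−3, 3] = {-1, 0, 1} → 3 states.
Total: 3.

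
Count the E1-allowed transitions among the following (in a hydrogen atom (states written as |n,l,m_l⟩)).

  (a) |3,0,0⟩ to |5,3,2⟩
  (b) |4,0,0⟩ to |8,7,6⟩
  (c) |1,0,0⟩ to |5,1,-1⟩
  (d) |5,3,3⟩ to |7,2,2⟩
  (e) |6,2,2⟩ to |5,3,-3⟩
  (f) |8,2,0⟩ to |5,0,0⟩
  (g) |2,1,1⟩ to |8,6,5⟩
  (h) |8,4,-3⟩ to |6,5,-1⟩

2

(a) forbidden — Δl = +3 (E1 requires Δl = ±1); Δm_l = +2 (E1 requires Δm_l = 0, ±1)
(b) forbidden — Δl = +7 (E1 requires Δl = ±1); Δm_l = +6 (E1 requires Δm_l = 0, ±1)
(c) allowed
(d) allowed
(e) forbidden — Δm_l = -5 (E1 requires Δm_l = 0, ±1)
(f) forbidden — Δl = -2 (E1 requires Δl = ±1)
(g) forbidden — Δl = +5 (E1 requires Δl = ±1); Δm_l = +4 (E1 requires Δm_l = 0, ±1)
(h) forbidden — Δm_l = +2 (E1 requires Δm_l = 0, ±1)
Total allowed: 2 of 8.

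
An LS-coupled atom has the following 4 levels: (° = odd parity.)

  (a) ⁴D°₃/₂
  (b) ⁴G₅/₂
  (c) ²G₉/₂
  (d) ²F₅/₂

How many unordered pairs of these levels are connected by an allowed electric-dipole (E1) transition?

(a)–(b): forbidden (ΔL).
(a)–(c): forbidden (ΔS, ΔL, ΔJ).
(a)–(d): forbidden (ΔS).
(b)–(c): forbidden (parity, ΔS, ΔJ).
(b)–(d): forbidden (parity, ΔS).
(c)–(d): forbidden (parity, ΔJ).
Allowed pairs: 0 of 6.

0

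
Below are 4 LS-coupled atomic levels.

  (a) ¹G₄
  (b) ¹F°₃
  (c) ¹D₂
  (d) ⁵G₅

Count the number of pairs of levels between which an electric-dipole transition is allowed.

(a)–(b): allowed.
(a)–(c): forbidden (parity, ΔL, ΔJ).
(a)–(d): forbidden (parity, ΔS).
(b)–(c): allowed.
(b)–(d): forbidden (ΔS, ΔJ).
(c)–(d): forbidden (parity, ΔS, ΔL, ΔJ).
Allowed pairs: 2 of 6.

2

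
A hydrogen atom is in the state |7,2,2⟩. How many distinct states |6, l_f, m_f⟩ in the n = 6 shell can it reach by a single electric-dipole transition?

4

E1 requires Δl = ±1, so l_f ∈ {1, 3}; with 0 ≤ l_f ≤ n_f−1 = 5, the allowed l_f values are {1, 3}.
For l_f = 1: m_f ∈ {m_i−1, m_i, m_i+1} ∩ [−1, 1] = {1} → 1 state.
For l_f = 3: m_f ∈ {m_i−1, m_i, m_i+1} ∩ [−3, 3] = {1, 2, 3} → 3 states.
Total: 4.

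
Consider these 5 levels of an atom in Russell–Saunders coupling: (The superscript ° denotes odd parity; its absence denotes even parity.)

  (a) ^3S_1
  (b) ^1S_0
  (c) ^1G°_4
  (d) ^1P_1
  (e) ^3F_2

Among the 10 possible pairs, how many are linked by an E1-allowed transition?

(a)–(b): forbidden (parity, ΔS, ΔL).
(a)–(c): forbidden (ΔS, ΔL, ΔJ).
(a)–(d): forbidden (parity, ΔS).
(a)–(e): forbidden (parity, ΔL).
(b)–(c): forbidden (ΔL, ΔJ).
(b)–(d): forbidden (parity).
(b)–(e): forbidden (parity, ΔS, ΔL, ΔJ).
(c)–(d): forbidden (ΔL, ΔJ).
(c)–(e): forbidden (ΔS, ΔJ).
(d)–(e): forbidden (parity, ΔS, ΔL).
Allowed pairs: 0 of 10.

0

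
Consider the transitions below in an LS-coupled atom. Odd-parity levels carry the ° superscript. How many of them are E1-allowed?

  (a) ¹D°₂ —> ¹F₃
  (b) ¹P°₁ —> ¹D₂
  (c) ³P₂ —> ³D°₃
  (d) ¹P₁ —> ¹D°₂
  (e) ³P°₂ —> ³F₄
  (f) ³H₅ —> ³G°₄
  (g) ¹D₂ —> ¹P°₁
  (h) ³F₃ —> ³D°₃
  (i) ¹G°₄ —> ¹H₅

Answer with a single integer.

8

(a) allowed
(b) allowed
(c) allowed
(d) allowed
(e) forbidden (ΔL, ΔJ fail)
(f) allowed
(g) allowed
(h) allowed
(i) allowed
Total allowed: 8 of 9.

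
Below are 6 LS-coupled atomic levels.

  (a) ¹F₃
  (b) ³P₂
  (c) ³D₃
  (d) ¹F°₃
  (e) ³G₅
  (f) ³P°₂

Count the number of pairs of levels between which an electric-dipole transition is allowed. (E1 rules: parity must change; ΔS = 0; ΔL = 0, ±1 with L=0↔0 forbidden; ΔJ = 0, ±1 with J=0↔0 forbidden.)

3

(a)–(b): forbidden (parity, ΔS, ΔL).
(a)–(c): forbidden (parity, ΔS).
(a)–(d): allowed.
(a)–(e): forbidden (parity, ΔS, ΔJ).
(a)–(f): forbidden (ΔS, ΔL).
(b)–(c): forbidden (parity).
(b)–(d): forbidden (ΔS, ΔL).
(b)–(e): forbidden (parity, ΔL, ΔJ).
(b)–(f): allowed.
(c)–(d): forbidden (ΔS).
(c)–(e): forbidden (parity, ΔL, ΔJ).
(c)–(f): allowed.
(d)–(e): forbidden (ΔS, ΔJ).
(d)–(f): forbidden (parity, ΔS, ΔL).
(e)–(f): forbidden (ΔL, ΔJ).
Allowed pairs: 3 of 15.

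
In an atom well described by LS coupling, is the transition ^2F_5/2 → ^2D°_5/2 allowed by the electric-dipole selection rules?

Reading off the term symbols: S 1/2→1/2, L 3→2, J 5/2→5/2, parity even→odd.
Parity must change: even → odd — satisfied.
ΔS = 0: S: 1/2 → 1/2 — satisfied.
ΔL = 0, ±1 (not L=0↔0): L: 3 → 2, ΔL = -1 — satisfied.
ΔJ = 0, ±1 (not J=0↔0): J: 5/2 → 5/2, ΔJ = +0 — satisfied.
All four E1 rules are satisfied.

allowed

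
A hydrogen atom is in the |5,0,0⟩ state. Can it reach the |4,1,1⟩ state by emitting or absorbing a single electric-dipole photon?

allowed

Δl = 1 − 0 = +1; the E1 rule Δl = ±1 is ✓.
Δm_l = 1 − (0) = +1. E1 requires Δm_l = 0, ±1: ✓.
All E1 selection rules are satisfied.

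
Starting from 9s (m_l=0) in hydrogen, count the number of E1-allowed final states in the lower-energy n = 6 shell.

3

E1 requires Δl = ±1, so l_f ∈ {-1, 1}; with 0 ≤ l_f ≤ n_f−1 = 5, the allowed l_f values are {1}.
For l_f = 1: m_f ∈ {m_i−1, m_i, m_i+1} ∩ [−1, 1] = {-1, 0, 1} → 3 states.
Total: 3.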